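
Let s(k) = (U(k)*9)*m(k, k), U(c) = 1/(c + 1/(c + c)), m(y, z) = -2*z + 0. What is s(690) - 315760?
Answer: -300684127360/952201 ≈ -3.1578e+5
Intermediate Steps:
m(y, z) = -2*z
U(c) = 1/(c + 1/(2*c))
s(k) = -36*k**2/(1 + 2*k**2) (s(k) = ((2*k/(1 + 2*k**2))*9)*(-2*k) = (18*k/(1 + 2*k**2))*(-2*k) = -36*k**2/(1 + 2*k**2))
s(690) - 315760 = -36*690**2/(1 + 2*690**2) - 315760 = -36*476100/(1 + 2*476100) - 315760 = -36*476100/(1 + 952200) - 315760 = -36*476100/952201 - 315760 = -36*476100*1/952201 - 315760 = -17139600/952201 - 315760 = -300684127360/952201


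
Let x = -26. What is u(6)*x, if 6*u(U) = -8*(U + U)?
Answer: 416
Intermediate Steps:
u(U) = -8*U/3 (u(U) = (-8*(U + U))/6 = (-16*U)/6 = -8*U/3)
u(6)*x = -8/3*6*(-26) = -16*(-26) = 416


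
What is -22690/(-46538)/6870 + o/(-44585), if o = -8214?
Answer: 7100430677/38525785230 ≈ 0.18430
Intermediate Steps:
-22690/(-46538)/6870 + o/(-44585) = -22690/(-46538)/6870 - 8214/(-44585) = -22690*(-1/46538)*(1/6870) - 8214*(-1/44585) = (11345/23269)*(1/6870) + 222/1205 = 2269/31971606 + 222/1205 = 7100430677/38525785230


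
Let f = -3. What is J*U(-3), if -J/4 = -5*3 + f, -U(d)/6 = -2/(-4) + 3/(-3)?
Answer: 216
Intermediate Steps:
U(d) = 3 (U(d) = -6*(-2/(-4) + 3/(-3)) = -6*(-2*(-¼) + 3*(-⅓)) = -6*(½ - 1) = -6*(-½) = 3)
J = 72 (J = -4*(-5*3 - 3) = -4*(-15 - 3) = -4*(-18) = 72)
J*U(-3) = 72*3 = 216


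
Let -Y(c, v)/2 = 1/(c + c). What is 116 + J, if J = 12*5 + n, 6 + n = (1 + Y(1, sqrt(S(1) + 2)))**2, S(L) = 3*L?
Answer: 170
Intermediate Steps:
Y(c, v) = -1/c (Y(c, v) = -2/(c + c) = -2*1/(2*c) = -1/c)
n = -6 (n = -6 + (1 - 1/1)**2 = -6 + (1 - 1*1)**2 = -6 + (1 - 1)**2 = -6 + 0**2 = -6 + 0 = -6)
J = 54 (J = 12*5 - 6 = 60 - 6 = 54)
116 + J = 116 + 54 = 170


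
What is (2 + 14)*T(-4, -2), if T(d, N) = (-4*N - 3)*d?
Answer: -320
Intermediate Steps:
T(d, N) = d*(-3 - 4*N) (T(d, N) = (-3 - 4*N)*d = d*(-3 - 4*N))
(2 + 14)*T(-4, -2) = (2 + 14)*(-1*(-4)*(3 + 4*(-2))) = 16*(-1*(-4)*(3 - 8)) = 16*(-1*(-4)*(-5)) = 16*(-20) = -320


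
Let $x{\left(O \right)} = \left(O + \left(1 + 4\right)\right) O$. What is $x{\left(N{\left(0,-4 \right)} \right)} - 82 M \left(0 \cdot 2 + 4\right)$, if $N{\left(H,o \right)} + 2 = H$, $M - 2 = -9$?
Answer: $2290$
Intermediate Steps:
$M = -7$ ($M = 2 - 9 = -7$)
$N{\left(H,o \right)} = -2 + H$
$x{\left(O \right)} = O \left(5 + O\right)$ ($x{\left(O \right)} = \left(O + 5\right) O = \left(5 + O\right) O = O \left(5 + O\right)$)
$x{\left(N{\left(0,-4 \right)} \right)} - 82 M \left(0 \cdot 2 + 4\right) = \left(-2 + 0\right) \left(5 + \left(-2 + 0\right)\right) - 82 \left(- 7 \left(0 \cdot 2 + 4\right)\right) = - 2 \left(5 - 2\right) - 82 \left(- 7 \left(0 + 4\right)\right) = \left(-2\right) 3 - 82 \left(\left(-7\right) 4\right) = -6 - -2296 = -6 + 2296 = 2290$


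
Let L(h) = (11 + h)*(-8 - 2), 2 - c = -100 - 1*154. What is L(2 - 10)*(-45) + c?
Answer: 1606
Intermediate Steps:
c = 256 (c = 2 - (-100 - 1*154) = 2 - (-100 - 154) = 2 - 1*(-254) = 2 + 254 = 256)
L(h) = -110 - 10*h (L(h) = (11 + h)*(-10) = -110 - 10*h)
L(2 - 10)*(-45) + c = (-110 - 10*(2 - 10))*(-45) + 256 = (-110 - 10*(-8))*(-45) + 256 = (-110 + 80)*(-45) + 256 = -30*(-45) + 256 = 1350 + 256 = 1606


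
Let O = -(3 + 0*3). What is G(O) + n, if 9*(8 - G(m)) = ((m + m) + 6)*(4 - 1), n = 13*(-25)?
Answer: -317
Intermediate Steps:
n = -325
O = -3 (O = -(3 + 0) = -1*3 = -3)
G(m) = 6 - 2*m/3 (G(m) = 8 - ((m + m) + 6)*(4 - 1)/9 = 8 - (2*m + 6)*3/9 = 8 - (6 + 2*m)*3/9 = 8 - (18 + 6*m)/9 = 8 + (-2 - 2*m/3) = 6 - 2*m/3)
G(O) + n = (6 - ⅔*(-3)) - 325 = (6 + 2) - 325 = 8 - 325 = -317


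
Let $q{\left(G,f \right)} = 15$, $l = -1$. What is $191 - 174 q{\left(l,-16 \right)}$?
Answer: $-2419$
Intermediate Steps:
$191 - 174 q{\left(l,-16 \right)} = 191 - 2610 = -2419$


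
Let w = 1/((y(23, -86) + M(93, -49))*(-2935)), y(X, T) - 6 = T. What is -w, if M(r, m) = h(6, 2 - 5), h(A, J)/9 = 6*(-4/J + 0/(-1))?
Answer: -1/23480 ≈ -4.2589e-5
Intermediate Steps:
h(A, J) = -216/J (h(A, J) = 9*(6*(-4/J + 0/(-1))) = 9*(6*(-4/J + 0*(-1))) = 9*(6*(-4/J + 0)) = 9*(6*(-4/J)) = 9*(-24/J) = -216/J)
y(X, T) = 6 + T
M(r, m) = 72 (M(r, m) = -216/(2 - 5) = -216/(-3) = -216*(-1/3) = 72)
w = 1/23480 (w = 1/(((6 - 86) + 72)*(-2935)) = -1/2935/(-80 + 72) = -1/2935/(-8) = -1/8*(-1/2935) = 1/23480 ≈ 4.2589e-5)
-w = -1*1/23480 = -1/23480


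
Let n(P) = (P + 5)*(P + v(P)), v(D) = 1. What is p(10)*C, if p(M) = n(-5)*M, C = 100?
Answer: 0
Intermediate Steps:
n(P) = (1 + P)*(5 + P) (n(P) = (P + 5)*(P + 1) = (5 + P)*(1 + P) = (1 + P)*(5 + P))
p(M) = 0 (p(M) = (5 + (-5)² + 6*(-5))*M = (5 + 25 - 30)*M = 0*M = 0)
p(10)*C = 0*100 = 0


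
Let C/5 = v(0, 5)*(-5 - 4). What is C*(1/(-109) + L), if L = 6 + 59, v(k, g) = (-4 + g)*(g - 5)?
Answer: 0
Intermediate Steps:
v(k, g) = (-5 + g)*(-4 + g) (v(k, g) = (-4 + g)*(-5 + g) = (-5 + g)*(-4 + g))
L = 65
C = 0 (C = 5*((20 + 5² - 9*5)*(-5 - 4)) = 5*((20 + 25 - 45)*(-9)) = 5*(0*(-9)) = 5*0 = 0)
C*(1/(-109) + L) = 0*(1/(-109) + 65) = 0*(-1/109 + 65) = 0*(7084/109) = 0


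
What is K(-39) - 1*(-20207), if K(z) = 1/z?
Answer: 788072/39 ≈ 20207.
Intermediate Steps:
K(-39) - 1*(-20207) = 1/(-39) - 1*(-20207) = -1/39 + 20207 = 788072/39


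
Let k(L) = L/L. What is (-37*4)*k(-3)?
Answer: -148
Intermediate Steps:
k(L) = 1
(-37*4)*k(-3) = -37*4*1 = -148*1 = -148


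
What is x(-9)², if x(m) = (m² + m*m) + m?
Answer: 23409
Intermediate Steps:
x(m) = m + 2*m² (x(m) = (m² + m²) + m = 2*m² + m = m + 2*m²)
x(-9)² = (-9*(1 + 2*(-9)))² = (-9*(1 - 18))² = (-9*(-17))² = 153² = 23409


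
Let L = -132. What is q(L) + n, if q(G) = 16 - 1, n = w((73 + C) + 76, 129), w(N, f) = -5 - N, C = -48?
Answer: -91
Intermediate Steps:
n = -106 (n = -5 - ((73 - 48) + 76) = -5 - (25 + 76) = -5 - 1*101 = -5 - 101 = -106)
q(G) = 15
q(L) + n = 15 - 106 = -91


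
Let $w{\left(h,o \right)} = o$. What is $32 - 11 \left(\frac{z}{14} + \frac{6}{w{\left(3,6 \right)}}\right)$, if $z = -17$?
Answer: $\frac{481}{14} \approx 34.357$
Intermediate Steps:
$32 - 11 \left(\frac{z}{14} + \frac{6}{w{\left(3,6 \right)}}\right) = 32 - 11 \left(- \frac{17}{14} + \frac{6}{6}\right) = 32 - 11 \left(\left(-17\right) \frac{1}{14} + 6 \cdot \frac{1}{6}\right) = 32 - 11 \left(- \frac{17}{14} + 1\right) = 32 - - \frac{33}{14} = 32 + \frac{33}{14} = \frac{481}{14}$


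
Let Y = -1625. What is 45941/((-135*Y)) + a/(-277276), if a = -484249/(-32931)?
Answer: 46597770474469/222567538927500 ≈ 0.20936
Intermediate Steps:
a = 484249/32931 (a = -484249*(-1/32931) = 484249/32931 ≈ 14.705)
45941/((-135*Y)) + a/(-277276) = 45941/((-135*(-1625))) + (484249/32931)/(-277276) = 45941/219375 + (484249/32931)*(-1/277276) = 45941*(1/219375) - 484249/9130975956 = 45941/219375 - 484249/9130975956 = 46597770474469/222567538927500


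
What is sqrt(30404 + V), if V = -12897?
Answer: sqrt(17507) ≈ 132.31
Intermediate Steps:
sqrt(30404 + V) = sqrt(30404 - 12897) = sqrt(17507)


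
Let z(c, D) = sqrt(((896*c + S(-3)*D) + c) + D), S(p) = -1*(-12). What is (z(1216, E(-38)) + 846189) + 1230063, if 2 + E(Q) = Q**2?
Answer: 2076252 + sqrt(1109498) ≈ 2.0773e+6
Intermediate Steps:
S(p) = 12
E(Q) = -2 + Q**2
z(c, D) = sqrt(13*D + 897*c) (z(c, D) = sqrt(((896*c + 12*D) + c) + D) = sqrt(((12*D + 896*c) + c) + D) = sqrt((12*D + 897*c) + D) = sqrt(13*D + 897*c))
(z(1216, E(-38)) + 846189) + 1230063 = (sqrt(13*(-2 + (-38)**2) + 897*1216) + 846189) + 1230063 = (sqrt(13*(-2 + 1444) + 1090752) + 846189) + 1230063 = (sqrt(13*1442 + 1090752) + 846189) + 1230063 = (sqrt(18746 + 1090752) + 846189) + 1230063 = (sqrt(1109498) + 846189) + 1230063 = (846189 + sqrt(1109498)) + 1230063 = 2076252 + sqrt(1109498)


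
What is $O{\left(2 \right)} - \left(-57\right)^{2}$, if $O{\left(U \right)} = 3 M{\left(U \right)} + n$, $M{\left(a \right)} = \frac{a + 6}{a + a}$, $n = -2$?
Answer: $-3245$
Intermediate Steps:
$M{\left(a \right)} = \frac{6 + a}{2 a}$
$O{\left(U \right)} = -2 + \frac{3 \left(6 + U\right)}{2 U}$ ($O{\left(U \right)} = 3 \frac{6 + U}{2 U} - 2 = \frac{3 \left(6 + U\right)}{2 U} - 2 = -2 + \frac{3 \left(6 + U\right)}{2 U}$)
$O{\left(2 \right)} - \left(-57\right)^{2} = \frac{18 - 2}{2 \cdot 2} - \left(-57\right)^{2} = \frac{1}{2} \cdot \frac{1}{2} \left(18 - 2\right) - 3249 = \frac{1}{2} \cdot \frac{1}{2} \cdot 16 - 3249 = 4 - 3249 = -3245$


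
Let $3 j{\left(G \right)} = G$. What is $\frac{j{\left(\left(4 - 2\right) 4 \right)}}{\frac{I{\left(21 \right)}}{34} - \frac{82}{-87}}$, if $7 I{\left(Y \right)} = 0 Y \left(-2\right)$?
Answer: $\frac{116}{41} \approx 2.8293$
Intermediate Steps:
$j{\left(G \right)} = \frac{G}{3}$
$I{\left(Y \right)} = 0$ ($I{\left(Y \right)} = \frac{0 Y \left(-2\right)}{7} = \frac{0 \left(- 2 Y\right)}{7} = \frac{1}{7} \cdot 0 = 0$)
$\frac{j{\left(\left(4 - 2\right) 4 \right)}}{\frac{I{\left(21 \right)}}{34} - \frac{82}{-87}} = \frac{\frac{1}{3} \left(4 - 2\right) 4}{\frac{0}{34} - \frac{82}{-87}} = \frac{\frac{1}{3} \cdot 2 \cdot 4}{0 \cdot \frac{1}{34} - - \frac{82}{87}} = \frac{\frac{1}{3} \cdot 8}{0 + \frac{82}{87}} = \frac{8}{3 \cdot \frac{82}{87}} = \frac{8}{3} \cdot \frac{87}{82} = \frac{116}{41}$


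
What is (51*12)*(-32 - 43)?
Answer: -45900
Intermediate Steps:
(51*12)*(-32 - 43) = 612*(-75) = -45900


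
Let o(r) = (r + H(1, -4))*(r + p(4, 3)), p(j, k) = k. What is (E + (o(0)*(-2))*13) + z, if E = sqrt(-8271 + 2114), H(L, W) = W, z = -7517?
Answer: -7205 + I*sqrt(6157) ≈ -7205.0 + 78.467*I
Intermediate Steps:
o(r) = (-4 + r)*(3 + r) (o(r) = (r - 4)*(r + 3) = (-4 + r)*(3 + r))
E = I*sqrt(6157) (E = sqrt(-6157) = I*sqrt(6157) ≈ 78.467*I)
(E + (o(0)*(-2))*13) + z = (I*sqrt(6157) + ((-12 + 0**2 - 1*0)*(-2))*13) - 7517 = (I*sqrt(6157) + ((-12 + 0 + 0)*(-2))*13) - 7517 = (I*sqrt(6157) - 12*(-2)*13) - 7517 = (I*sqrt(6157) + 24*13) - 7517 = (I*sqrt(6157) + 312) - 7517 = (312 + I*sqrt(6157)) - 7517 = -7205 + I*sqrt(6157)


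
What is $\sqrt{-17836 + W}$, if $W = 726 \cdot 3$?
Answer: $i \sqrt{15658} \approx 125.13 i$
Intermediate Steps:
$W = 2178$
$\sqrt{-17836 + W} = \sqrt{-17836 + 2178} = \sqrt{-15658} = i \sqrt{15658}$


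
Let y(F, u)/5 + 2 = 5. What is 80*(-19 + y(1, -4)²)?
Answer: 16480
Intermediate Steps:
y(F, u) = 15 (y(F, u) = -10 + 5*5 = -10 + 25 = 15)
80*(-19 + y(1, -4)²) = 80*(-19 + 15²) = 80*(-19 + 225) = 80*206 = 16480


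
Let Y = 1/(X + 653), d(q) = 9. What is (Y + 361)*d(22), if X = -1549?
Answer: 2911095/896 ≈ 3249.0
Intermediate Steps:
Y = -1/896 (Y = 1/(-1549 + 653) = 1/(-896) = -1/896 ≈ -0.0011161)
(Y + 361)*d(22) = (-1/896 + 361)*9 = (323455/896)*9 = 2911095/896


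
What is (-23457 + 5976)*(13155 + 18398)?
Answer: -551577993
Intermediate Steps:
(-23457 + 5976)*(13155 + 18398) = -17481*31553 = -551577993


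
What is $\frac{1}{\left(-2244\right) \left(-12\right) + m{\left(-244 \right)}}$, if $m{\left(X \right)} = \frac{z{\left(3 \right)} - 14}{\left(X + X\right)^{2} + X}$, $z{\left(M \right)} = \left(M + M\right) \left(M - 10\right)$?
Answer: $\frac{59475}{1601542786} \approx 3.7136 \cdot 10^{-5}$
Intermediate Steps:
$z{\left(M \right)} = 2 M \left(-10 + M\right)$
$m{\left(X \right)} = - \frac{56}{X + 4 X^{2}}$ ($m{\left(X \right)} = \frac{2 \cdot 3 \left(-10 + 3\right) - 14}{\left(X + X\right)^{2} + X} = \frac{2 \cdot 3 \left(-7\right) - 14}{\left(2 X\right)^{2} + X} = \frac{-42 - 14}{4 X^{2} + X} = - \frac{56}{X + 4 X^{2}}$)
$\frac{1}{\left(-2244\right) \left(-12\right) + m{\left(-244 \right)}} = \frac{1}{\left(-2244\right) \left(-12\right) - \frac{56}{\left(-244\right) \left(1 + 4 \left(-244\right)\right)}} = \frac{1}{26928 - - \frac{14}{61 \left(1 - 976\right)}} = \frac{1}{26928 - - \frac{14}{61 \left(-975\right)}} = \frac{1}{26928 - \left(- \frac{14}{61}\right) \left(- \frac{1}{975}\right)} = \frac{1}{26928 - \frac{14}{59475}} = \frac{1}{\frac{1601542786}{59475}} = \frac{59475}{1601542786}$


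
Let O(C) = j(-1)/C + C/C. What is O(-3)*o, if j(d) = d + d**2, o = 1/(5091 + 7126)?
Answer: 1/12217 ≈ 8.1853e-5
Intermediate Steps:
o = 1/12217 ≈ 8.1853e-5
O(C) = 1 (O(C) = (-(1 - 1))/C + C/C = (-1*0)/C + 1 = 0/C + 1 = 0 + 1 = 1)
O(-3)*o = 1*(1/12217) = 1/12217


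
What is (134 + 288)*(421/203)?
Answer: 177662/203 ≈ 875.18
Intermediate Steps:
(134 + 288)*(421/203) = 422*(421*(1/203)) = 422*(421/203) = 177662/203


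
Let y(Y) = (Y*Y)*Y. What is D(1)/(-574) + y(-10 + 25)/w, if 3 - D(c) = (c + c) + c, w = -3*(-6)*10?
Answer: 75/4 ≈ 18.750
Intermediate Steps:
y(Y) = Y**3 (y(Y) = Y**2*Y = Y**3)
w = 180 (w = 18*10 = 180)
D(c) = 3 - 3*c (D(c) = 3 - ((c + c) + c) = 3 - (2*c + c) = 3 - 3*c)
D(1)/(-574) + y(-10 + 25)/w = (3 - 3*1)/(-574) + (-10 + 25)**3/180 = (3 - 3)*(-1/574) + 15**3*(1/180) = 0*(-1/574) + 3375*(1/180) = 0 + 75/4 = 75/4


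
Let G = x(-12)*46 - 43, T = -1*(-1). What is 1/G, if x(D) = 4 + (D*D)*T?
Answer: 1/6765 ≈ 0.00014782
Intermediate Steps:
T = 1
x(D) = 4 + D² (x(D) = 4 + (D*D)*1 = 4 + D²*1 = 4 + D²)
G = 6765 (G = (4 + (-12)²)*46 - 43 = (4 + 144)*46 - 43 = 148*46 - 43 = 6808 - 43 = 6765)
1/G = 1/6765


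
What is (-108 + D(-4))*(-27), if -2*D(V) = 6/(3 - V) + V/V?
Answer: 41175/14 ≈ 2941.1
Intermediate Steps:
D(V) = -½ - 3/(3 - V) (D(V) = -(6/(3 - V) + V/V)/2 = -(6/(3 - V) + 1)/2 = -(1 + 6/(3 - V))/2 = -½ - 3/(3 - V))
(-108 + D(-4))*(-27) = (-108 + (9 - 1*(-4))/(2*(-3 - 4)))*(-27) = (-108 + (½)*(9 + 4)/(-7))*(-27) = (-108 + (½)*(-⅐)*13)*(-27) = (-108 - 13/14)*(-27) = -1525/14*(-27) = 41175/14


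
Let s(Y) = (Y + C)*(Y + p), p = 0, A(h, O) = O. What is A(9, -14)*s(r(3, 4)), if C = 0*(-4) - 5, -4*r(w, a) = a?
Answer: -84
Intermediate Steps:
r(w, a) = -a/4
C = -5 (C = 0 - 5 = -5)
s(Y) = Y*(-5 + Y) (s(Y) = (Y - 5)*(Y + 0) = (-5 + Y)*Y = Y*(-5 + Y))
A(9, -14)*s(r(3, 4)) = -14*(-¼*4)*(-5 - ¼*4) = -(-14)*(-5 - 1) = -(-14)*(-6) = -14*6 = -84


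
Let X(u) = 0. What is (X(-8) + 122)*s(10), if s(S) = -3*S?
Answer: -3660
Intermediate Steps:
(X(-8) + 122)*s(10) = (0 + 122)*(-3*10) = 122*(-30) = -3660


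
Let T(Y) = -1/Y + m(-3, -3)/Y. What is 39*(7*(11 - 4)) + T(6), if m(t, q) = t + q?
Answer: 11459/6 ≈ 1909.8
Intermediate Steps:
m(t, q) = q + t
T(Y) = -7/Y (T(Y) = -1/Y + (-3 - 3)/Y = -1/Y - 6/Y = -7/Y)
39*(7*(11 - 4)) + T(6) = 39*(7*(11 - 4)) - 7/6 = 39*(7*7) - 7*1/6 = 39*49 - 7/6 = 1911 - 7/6 = 11459/6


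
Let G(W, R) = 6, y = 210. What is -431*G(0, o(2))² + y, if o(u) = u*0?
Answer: -15306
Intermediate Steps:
o(u) = 0
-431*G(0, o(2))² + y = -431*6² + 210 = -431*36 + 210 = -15516 + 210 = -15306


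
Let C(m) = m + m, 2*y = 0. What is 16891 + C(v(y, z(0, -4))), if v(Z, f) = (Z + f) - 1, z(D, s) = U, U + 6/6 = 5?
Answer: 16897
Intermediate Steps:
U = 4 (U = -1 + 5 = 4)
z(D, s) = 4
y = 0 (y = (½)*0 = 0)
v(Z, f) = -1 + Z + f
C(m) = 2*m
16891 + C(v(y, z(0, -4))) = 16891 + 2*(-1 + 0 + 4) = 16891 + 2*3 = 16891 + 6 = 16897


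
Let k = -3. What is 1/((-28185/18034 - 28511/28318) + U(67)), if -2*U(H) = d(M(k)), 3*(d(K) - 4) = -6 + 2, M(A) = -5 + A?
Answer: -383015109/1494919465 ≈ -0.25621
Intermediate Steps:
d(K) = 8/3 (d(K) = 4 + (-6 + 2)/3 = 4 + (1/3)*(-4) = 4 - 4/3 = 8/3)
U(H) = -4/3 (U(H) = -1/2*8/3 = -4/3)
1/((-28185/18034 - 28511/28318) + U(67)) = 1/((-28185/18034 - 28511/28318) - 4/3) = 1/(-328077551/127671703 - 4/3) = 1/(-1494919465/383015109) = -383015109/1494919465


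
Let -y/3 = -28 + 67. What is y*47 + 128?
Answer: -5371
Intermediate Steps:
y = -117 (y = -3*(-28 + 67) = -3*39 = -117)
y*47 + 128 = -117*47 + 128 = -5499 + 128 = -5371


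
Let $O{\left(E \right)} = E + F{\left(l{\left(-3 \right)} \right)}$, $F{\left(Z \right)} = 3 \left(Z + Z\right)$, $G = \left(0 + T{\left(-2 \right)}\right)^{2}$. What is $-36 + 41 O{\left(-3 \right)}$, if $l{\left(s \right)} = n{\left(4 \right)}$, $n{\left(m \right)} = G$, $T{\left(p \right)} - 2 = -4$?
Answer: $825$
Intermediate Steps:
$T{\left(p \right)} = -2$ ($T{\left(p \right)} = 2 - 4 = -2$)
$G = 4$ ($G = \left(0 - 2\right)^{2} = \left(-2\right)^{2} = 4$)
$n{\left(m \right)} = 4$
$l{\left(s \right)} = 4$
$F{\left(Z \right)} = 6 Z$ ($F{\left(Z \right)} = 3 \cdot 2 Z = 6 Z$)
$O{\left(E \right)} = 24 + E$ ($O{\left(E \right)} = E + 6 \cdot 4 = E + 24 = 24 + E$)
$-36 + 41 O{\left(-3 \right)} = -36 + 41 \left(24 - 3\right) = -36 + 41 \cdot 21 = -36 + 861 = 825$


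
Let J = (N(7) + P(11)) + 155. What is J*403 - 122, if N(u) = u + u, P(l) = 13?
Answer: 73224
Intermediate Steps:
N(u) = 2*u
J = 182 (J = (2*7 + 13) + 155 = (14 + 13) + 155 = 27 + 155 = 182)
J*403 - 122 = 182*403 - 122 = 73346 - 122 = 73224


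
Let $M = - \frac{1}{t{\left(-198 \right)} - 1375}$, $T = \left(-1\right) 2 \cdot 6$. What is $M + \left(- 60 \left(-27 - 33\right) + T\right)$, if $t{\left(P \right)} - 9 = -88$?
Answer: $\frac{5216953}{1454} \approx 3588.0$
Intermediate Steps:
$t{\left(P \right)} = -79$ ($t{\left(P \right)} = 9 - 88 = -79$)
$T = -12$ ($T = \left(-2\right) 6 = -12$)
$M = \frac{1}{1454}$ ($M = - \frac{1}{-79 - 1375} = - \frac{1}{-1454} = \left(-1\right) \left(- \frac{1}{1454}\right) = \frac{1}{1454} \approx 0.00068776$)
$M + \left(- 60 \left(-27 - 33\right) + T\right) = \frac{1}{1454} - \left(12 + 60 \left(-27 - 33\right)\right) = \frac{1}{1454} - -3588 = \frac{1}{1454} + \left(3600 - 12\right) = \frac{1}{1454} + 3588 = \frac{5216953}{1454}$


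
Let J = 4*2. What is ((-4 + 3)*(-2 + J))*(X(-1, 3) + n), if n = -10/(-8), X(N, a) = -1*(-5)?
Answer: -75/2 ≈ -37.500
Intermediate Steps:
X(N, a) = 5
J = 8
n = 5/4 (n = -10*(-1/8) = 5/4 ≈ 1.2500)
((-4 + 3)*(-2 + J))*(X(-1, 3) + n) = ((-4 + 3)*(-2 + 8))*(5 + 5/4) = -1*6*(25/4) = -6*25/4 = -75/2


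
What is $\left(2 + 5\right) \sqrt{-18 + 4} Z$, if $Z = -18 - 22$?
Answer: $- 280 i \sqrt{14} \approx - 1047.7 i$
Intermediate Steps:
$Z = -40$ ($Z = -18 - 22 = -40$)
$\left(2 + 5\right) \sqrt{-18 + 4} Z = \left(2 + 5\right) \sqrt{-18 + 4} \left(-40\right) = 7 \sqrt{-14} \left(-40\right) = 7 i \sqrt{14} \left(-40\right) = - 280 i \sqrt{14}$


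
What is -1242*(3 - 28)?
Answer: 31050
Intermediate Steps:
-1242*(3 - 28) = -1242*(-25) = 31050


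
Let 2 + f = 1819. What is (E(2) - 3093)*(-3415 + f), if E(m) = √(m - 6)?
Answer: 4942614 - 3196*I ≈ 4.9426e+6 - 3196.0*I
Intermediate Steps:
f = 1817 (f = -2 + 1819 = 1817)
E(m) = √(-6 + m)
(E(2) - 3093)*(-3415 + f) = (√(-6 + 2) - 3093)*(-3415 + 1817) = (√(-4) - 3093)*(-1598) = (2*I - 3093)*(-1598) = (-3093 + 2*I)*(-1598) = 4942614 - 3196*I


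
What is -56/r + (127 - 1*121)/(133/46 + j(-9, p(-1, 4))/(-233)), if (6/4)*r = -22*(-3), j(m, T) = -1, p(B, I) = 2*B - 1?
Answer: 90966/113795 ≈ 0.79939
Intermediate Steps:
p(B, I) = -1 + 2*B
r = 44 (r = 2*(-22*(-3))/3 = (2/3)*66 = 44)
-56/r + (127 - 1*121)/(133/46 + j(-9, p(-1, 4))/(-233)) = -56/44 + (127 - 1*121)/(133/46 - 1/(-233)) = -56*1/44 + (127 - 121)/(133*(1/46) - 1*(-1/233)) = -14/11 + 6/(133/46 + 1/233) = -14/11 + 6/(31035/10718) = -14/11 + 6*(10718/31035) = -14/11 + 21436/10345 = 90966/113795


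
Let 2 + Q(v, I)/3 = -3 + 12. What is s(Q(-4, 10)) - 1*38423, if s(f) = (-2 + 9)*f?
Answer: -38276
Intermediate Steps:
Q(v, I) = 21 (Q(v, I) = -6 + 3*(-3 + 12) = -6 + 3*9 = -6 + 27 = 21)
s(f) = 7*f
s(Q(-4, 10)) - 1*38423 = 7*21 - 1*38423 = 147 - 38423 = -38276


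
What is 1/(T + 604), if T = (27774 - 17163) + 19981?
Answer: 1/31196 ≈ 3.2055e-5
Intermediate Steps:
T = 30592 (T = 10611 + 19981 = 30592)
1/(T + 604) = 1/(30592 + 604) = 1/31196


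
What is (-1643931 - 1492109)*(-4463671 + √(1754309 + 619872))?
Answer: 13998250802840 - 3136040*√2374181 ≈ 1.3993e+13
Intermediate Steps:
(-1643931 - 1492109)*(-4463671 + √(1754309 + 619872)) = -3136040*(-4463671 + √2374181) = 13998250802840 - 3136040*√2374181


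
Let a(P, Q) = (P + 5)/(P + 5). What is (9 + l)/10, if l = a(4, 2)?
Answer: 1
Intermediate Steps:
a(P, Q) = 1 (a(P, Q) = (5 + P)/(5 + P) = 1)
l = 1
(9 + l)/10 = (9 + 1)/10 = (⅒)*10 = 1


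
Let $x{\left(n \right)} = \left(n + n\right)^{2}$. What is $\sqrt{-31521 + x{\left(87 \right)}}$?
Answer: $i \sqrt{1245} \approx 35.285 i$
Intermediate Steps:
$x{\left(n \right)} = 4 n^{2}$ ($x{\left(n \right)} = \left(2 n\right)^{2} = 4 n^{2}$)
$\sqrt{-31521 + x{\left(87 \right)}} = \sqrt{-31521 + 4 \cdot 87^{2}} = \sqrt{-31521 + 4 \cdot 7569} = \sqrt{-31521 + 30276} = \sqrt{-1245} = i \sqrt{1245}$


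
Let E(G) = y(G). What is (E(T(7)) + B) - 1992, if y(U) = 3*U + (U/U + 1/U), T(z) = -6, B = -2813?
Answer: -28933/6 ≈ -4822.2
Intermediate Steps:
y(U) = 1 + 1/U + 3*U (y(U) = 3*U + (1 + 1/U) = 1 + 1/U + 3*U)
E(G) = 1 + 1/G + 3*G
(E(T(7)) + B) - 1992 = ((1 + 1/(-6) + 3*(-6)) - 2813) - 1992 = ((1 - ⅙ - 18) - 2813) - 1992 = (-103/6 - 2813) - 1992 = -16981/6 - 1992 = -28933/6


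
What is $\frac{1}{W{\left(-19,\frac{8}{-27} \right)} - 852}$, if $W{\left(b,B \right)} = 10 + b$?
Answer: $- \frac{1}{861} \approx -0.0011614$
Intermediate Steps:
$\frac{1}{W{\left(-19,\frac{8}{-27} \right)} - 852} = \frac{1}{\left(10 - 19\right) - 852} = \frac{1}{-9 - 852} = \frac{1}{-861} = - \frac{1}{861}$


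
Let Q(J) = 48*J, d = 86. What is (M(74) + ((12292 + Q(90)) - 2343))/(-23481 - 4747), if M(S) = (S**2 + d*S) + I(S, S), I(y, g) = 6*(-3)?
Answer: -26091/28228 ≈ -0.92430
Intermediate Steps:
I(y, g) = -18
M(S) = -18 + S**2 + 86*S (M(S) = (S**2 + 86*S) - 18 = -18 + S**2 + 86*S)
(M(74) + ((12292 + Q(90)) - 2343))/(-23481 - 4747) = ((-18 + 74**2 + 86*74) + ((12292 + 48*90) - 2343))/(-23481 - 4747) = ((-18 + 5476 + 6364) + ((12292 + 4320) - 2343))/(-28228) = (11822 + (16612 - 2343))*(-1/28228) = (11822 + 14269)*(-1/28228) = 26091*(-1/28228) = -26091/28228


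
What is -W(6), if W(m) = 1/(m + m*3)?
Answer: -1/24 ≈ -0.041667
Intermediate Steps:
W(m) = 1/(4*m) (W(m) = 1/(m + 3*m) = 1/(4*m))
-W(6) = -1/(4*6) = -1*1/24 = -1/24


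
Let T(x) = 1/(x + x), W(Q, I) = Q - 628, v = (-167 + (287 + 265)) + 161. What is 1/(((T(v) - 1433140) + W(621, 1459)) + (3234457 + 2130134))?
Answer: 1092/4293136849 ≈ 2.5436e-7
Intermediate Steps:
v = 546 (v = (-167 + 552) + 161 = 385 + 161 = 546)
W(Q, I) = -628 + Q
T(x) = 1/(2*x)
1/(((T(v) - 1433140) + W(621, 1459)) + (3234457 + 2130134)) = 1/((((½)/546 - 1433140) + (-628 + 621)) + (3234457 + 2130134)) = 1/((((½)*(1/546) - 1433140) - 7) + 5364591) = 1/(((1/1092 - 1433140) - 7) + 5364591) = 1/((-1564988879/1092 - 7) + 5364591) = 1/(-1564996523/1092 + 5364591) = 1/(4293136849/1092) = 1092/4293136849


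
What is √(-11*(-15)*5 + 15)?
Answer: 2*√210 ≈ 28.983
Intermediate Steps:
√(-11*(-15)*5 + 15) = √(165*5 + 15) = √(825 + 15) = √840 = 2*√210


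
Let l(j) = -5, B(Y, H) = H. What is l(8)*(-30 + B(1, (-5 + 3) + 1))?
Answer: 155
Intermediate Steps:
l(8)*(-30 + B(1, (-5 + 3) + 1)) = -5*(-30 + ((-5 + 3) + 1)) = -5*(-30 + (-2 + 1)) = -5*(-30 - 1) = -5*(-31) = 155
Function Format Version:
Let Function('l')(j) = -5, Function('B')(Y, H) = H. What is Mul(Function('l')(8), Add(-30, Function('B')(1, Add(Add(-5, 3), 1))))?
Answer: 155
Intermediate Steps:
Mul(Function('l')(8), Add(-30, Function('B')(1, Add(Add(-5, 3), 1)))) = Mul(-5, Add(-30, Add(Add(-5, 3), 1))) = Mul(-5, Add(-30, Add(-2, 1))) = Mul(-5, Add(-30, -1)) = Mul(-5, -31) = 155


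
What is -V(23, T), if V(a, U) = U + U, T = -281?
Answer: 562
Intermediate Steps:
V(a, U) = 2*U
-V(23, T) = -2*(-281) = -1*(-562) = 562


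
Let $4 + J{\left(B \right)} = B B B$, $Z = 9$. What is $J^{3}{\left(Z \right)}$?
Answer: $381078125$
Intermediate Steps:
$J{\left(B \right)} = -4 + B^{3}$ ($J{\left(B \right)} = -4 + B B B = -4 + B^{2} B = -4 + B^{3}$)
$J^{3}{\left(Z \right)} = \left(-4 + 9^{3}\right)^{3} = \left(-4 + 729\right)^{3} = 725^{3} = 381078125$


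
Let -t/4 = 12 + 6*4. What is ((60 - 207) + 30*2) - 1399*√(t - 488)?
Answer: -87 - 2798*I*√158 ≈ -87.0 - 35170.0*I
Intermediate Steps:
t = -144 (t = -4*(12 + 6*4) = -4*(12 + 24) = -4*36 = -144)
((60 - 207) + 30*2) - 1399*√(t - 488) = ((60 - 207) + 30*2) - 1399*√(-144 - 488) = (-147 + 60) - 2798*I*√158 = -87 - 2798*I*√158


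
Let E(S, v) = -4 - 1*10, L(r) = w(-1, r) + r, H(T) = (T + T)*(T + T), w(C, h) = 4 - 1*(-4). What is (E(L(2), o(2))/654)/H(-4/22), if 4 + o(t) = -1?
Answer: -847/5232 ≈ -0.16189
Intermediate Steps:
w(C, h) = 8 (w(C, h) = 4 + 4 = 8)
o(t) = -5 (o(t) = -4 - 1 = -5)
H(T) = 4*T² (H(T) = (2*T)*(2*T) = 4*T²)
L(r) = 8 + r
E(S, v) = -14 (E(S, v) = -4 - 10 = -14)
(E(L(2), o(2))/654)/H(-4/22) = (-14/654)/((4*(-4/22)²)) = (-14*1/654)/((4*(-4*1/22)²)) = -7/(327*(4*(-2/11)²)) = -7/(327*(4*(4/121))) = -7/(327*16/121) = -7/327*121/16 = -847/5232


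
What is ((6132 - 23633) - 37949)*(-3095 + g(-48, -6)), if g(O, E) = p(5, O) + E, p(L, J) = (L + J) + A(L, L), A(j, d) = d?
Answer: 174057550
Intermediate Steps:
p(L, J) = J + 2*L (p(L, J) = (L + J) + L = (J + L) + L = J + 2*L)
g(O, E) = 10 + E + O (g(O, E) = (O + 2*5) + E = (O + 10) + E = (10 + O) + E = 10 + E + O)
((6132 - 23633) - 37949)*(-3095 + g(-48, -6)) = ((6132 - 23633) - 37949)*(-3095 + (10 - 6 - 48)) = (-17501 - 37949)*(-3095 - 44) = -55450*(-3139) = 174057550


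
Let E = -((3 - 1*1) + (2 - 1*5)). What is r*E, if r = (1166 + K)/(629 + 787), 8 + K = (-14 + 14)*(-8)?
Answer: 193/236 ≈ 0.81780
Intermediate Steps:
K = -8 (K = -8 + (-14 + 14)*(-8) = -8 + 0*(-8) = -8 + 0 = -8)
r = 193/236 (r = (1166 - 8)/(629 + 787) = 1158/1416 = 1158*(1/1416) = 193/236 ≈ 0.81780)
E = 1 (E = -((3 - 1) + (2 - 5)) = -(2 - 3) = -1*(-1) = 1)
r*E = (193/236)*1 = 193/236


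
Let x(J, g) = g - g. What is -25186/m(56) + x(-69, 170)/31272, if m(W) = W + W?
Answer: -1799/8 ≈ -224.88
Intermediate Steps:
m(W) = 2*W
x(J, g) = 0
-25186/m(56) + x(-69, 170)/31272 = -25186/(2*56) + 0/31272 = -25186/112 + 0*(1/31272) = -25186*1/112 + 0 = -1799/8 + 0 = -1799/8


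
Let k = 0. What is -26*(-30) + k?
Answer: 780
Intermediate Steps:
-26*(-30) + k = -26*(-30) + 0 = 780 + 0 = 780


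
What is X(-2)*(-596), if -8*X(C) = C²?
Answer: 298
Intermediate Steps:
X(C) = -C²/8
X(-2)*(-596) = -⅛*(-2)²*(-596) = -⅛*4*(-596) = -½*(-596) = 298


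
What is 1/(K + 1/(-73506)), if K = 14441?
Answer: 73506/1061500145 ≈ 6.9247e-5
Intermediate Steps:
1/(K + 1/(-73506)) = 1/(14441 + 1/(-73506)) = 1/(14441 - 1/73506) = 1/(1061500145/73506) = 73506/1061500145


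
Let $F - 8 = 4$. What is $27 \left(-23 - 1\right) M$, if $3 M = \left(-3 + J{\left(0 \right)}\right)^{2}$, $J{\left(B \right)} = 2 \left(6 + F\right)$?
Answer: $-235224$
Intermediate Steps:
$F = 12$ ($F = 8 + 4 = 12$)
$J{\left(B \right)} = 36$ ($J{\left(B \right)} = 2 \left(6 + 12\right) = 2 \cdot 18 = 36$)
$M = 363$ ($M = \frac{\left(-3 + 36\right)^{2}}{3} = \frac{33^{2}}{3} = \frac{1}{3} \cdot 1089 = 363$)
$27 \left(-23 - 1\right) M = 27 \left(-23 - 1\right) 363 = 27 \left(-24\right) 363 = \left(-648\right) 363 = -235224$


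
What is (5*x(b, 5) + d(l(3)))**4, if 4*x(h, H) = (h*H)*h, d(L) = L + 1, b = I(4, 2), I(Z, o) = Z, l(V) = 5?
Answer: 126247696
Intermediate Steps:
b = 4
d(L) = 1 + L
x(h, H) = H*h**2/4 (x(h, H) = ((h*H)*h)/4 = ((H*h)*h)/4 = (H*h**2)/4 = H*h**2/4)
(5*x(b, 5) + d(l(3)))**4 = (5*((1/4)*5*4**2) + (1 + 5))**4 = (5*((1/4)*5*16) + 6)**4 = (5*20 + 6)**4 = (100 + 6)**4 = 106**4 = 126247696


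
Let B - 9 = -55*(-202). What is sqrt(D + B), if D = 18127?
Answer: sqrt(29246) ≈ 171.01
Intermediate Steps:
B = 11119 (B = 9 - 55*(-202) = 9 + 11110 = 11119)
sqrt(D + B) = sqrt(18127 + 11119) = sqrt(29246)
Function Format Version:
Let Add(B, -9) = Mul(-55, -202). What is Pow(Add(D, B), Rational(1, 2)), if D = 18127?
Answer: Pow(29246, Rational(1, 2)) ≈ 171.01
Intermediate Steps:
B = 11119 (B = Add(9, Mul(-55, -202)) = Add(9, 11110) = 11119)
Pow(Add(D, B), Rational(1, 2)) = Pow(Add(18127, 11119), Rational(1, 2)) = Pow(29246, Rational(1, 2))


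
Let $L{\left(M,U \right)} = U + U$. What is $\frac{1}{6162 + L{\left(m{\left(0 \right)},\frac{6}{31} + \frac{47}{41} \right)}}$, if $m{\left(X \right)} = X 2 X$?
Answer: $\frac{1271}{7835308} \approx 0.00016221$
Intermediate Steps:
$m{\left(X \right)} = 2 X^{2}$ ($m{\left(X \right)} = 2 X X = 2 X^{2}$)
$L{\left(M,U \right)} = 2 U$
$\frac{1}{6162 + L{\left(m{\left(0 \right)},\frac{6}{31} + \frac{47}{41} \right)}} = \frac{1}{6162 + 2 \left(\frac{6}{31} + \frac{47}{41}\right)} = \frac{1}{6162 + 2 \cdot \frac{1703}{1271}} = \frac{1}{6162 + \frac{3406}{1271}} = \frac{1}{\frac{7835308}{1271}} = \frac{1271}{7835308}$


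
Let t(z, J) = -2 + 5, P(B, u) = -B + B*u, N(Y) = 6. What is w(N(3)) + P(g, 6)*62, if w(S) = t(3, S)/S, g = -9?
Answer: -5579/2 ≈ -2789.5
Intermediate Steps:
t(z, J) = 3
w(S) = 3/S
w(N(3)) + P(g, 6)*62 = 3/6 - 9*(-1 + 6)*62 = 3*(1/6) - 9*5*62 = 1/2 - 45*62 = 1/2 - 2790 = -5579/2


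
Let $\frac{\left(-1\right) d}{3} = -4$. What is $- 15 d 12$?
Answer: $-2160$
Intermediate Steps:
$d = 12$ ($d = \left(-3\right) \left(-4\right) = 12$)
$- 15 d 12 = \left(-15\right) 12 \cdot 12 = \left(-180\right) 12 = -2160$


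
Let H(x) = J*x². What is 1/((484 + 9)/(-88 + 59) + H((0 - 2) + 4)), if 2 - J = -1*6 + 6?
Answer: -⅑ ≈ -0.11111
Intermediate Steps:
J = 2 (J = 2 - (-1*6 + 6) = 2 - (-6 + 6) = 2 - 1*0 = 2 + 0 = 2)
H(x) = 2*x²
1/((484 + 9)/(-88 + 59) + H((0 - 2) + 4)) = 1/((484 + 9)/(-88 + 59) + 2*((0 - 2) + 4)²) = 1/(493/(-29) + 2*(-2 + 4)²) = 1/(493*(-1/29) + 2*2²) = 1/(-17 + 2*4) = 1/(-17 + 8) = 1/(-9) = -⅑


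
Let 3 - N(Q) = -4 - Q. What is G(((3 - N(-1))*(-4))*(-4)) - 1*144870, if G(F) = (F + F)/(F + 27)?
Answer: -1014058/7 ≈ -1.4487e+5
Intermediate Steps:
N(Q) = 7 + Q (N(Q) = 3 - (-4 - Q) = 3 + (4 + Q) = 7 + Q)
G(F) = 2*F/(27 + F) (G(F) = (2*F)/(27 + F) = 2*F/(27 + F))
G(((3 - N(-1))*(-4))*(-4)) - 1*144870 = 2*(((3 - (7 - 1))*(-4))*(-4))/(27 + ((3 - (7 - 1))*(-4))*(-4)) - 1*144870 = 2*(((3 - 1*6)*(-4))*(-4))/(27 + ((3 - 1*6)*(-4))*(-4)) - 144870 = 2*(((3 - 6)*(-4))*(-4))/(27 + ((3 - 6)*(-4))*(-4)) - 144870 = 2*(-3*(-4)*(-4))/(27 - 3*(-4)*(-4)) - 144870 = 2*(12*(-4))/(27 + 12*(-4)) - 144870 = 2*(-48)/(27 - 48) - 144870 = 2*(-48)/(-21) - 144870 = 2*(-48)*(-1/21) - 144870 = 32/7 - 144870 = -1014058/7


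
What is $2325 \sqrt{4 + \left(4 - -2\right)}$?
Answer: $2325 \sqrt{10} \approx 7352.3$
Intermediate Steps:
$2325 \sqrt{4 + \left(4 - -2\right)} = 2325 \sqrt{4 + \left(4 + 2\right)} = 2325 \sqrt{4 + 6} = 2325 \sqrt{10}$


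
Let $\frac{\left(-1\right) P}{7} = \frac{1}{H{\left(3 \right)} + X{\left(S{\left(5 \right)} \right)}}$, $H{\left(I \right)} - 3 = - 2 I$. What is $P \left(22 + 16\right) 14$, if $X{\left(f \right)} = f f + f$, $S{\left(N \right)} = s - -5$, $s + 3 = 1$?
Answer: $- \frac{3724}{9} \approx -413.78$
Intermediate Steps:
$s = -2$ ($s = -3 + 1 = -2$)
$H{\left(I \right)} = 3 - 2 I$
$S{\left(N \right)} = 3$ ($S{\left(N \right)} = -2 - -5 = -2 + 5 = 3$)
$X{\left(f \right)} = f + f^{2}$ ($X{\left(f \right)} = f^{2} + f = f + f^{2}$)
$P = - \frac{7}{9}$ ($P = - \frac{7}{\left(3 - 6\right) + 3 \left(1 + 3\right)} = - \frac{7}{\left(3 - 6\right) + 3 \cdot 4} = - \frac{7}{-3 + 12} = - \frac{7}{9} \approx -0.77778$)
$P \left(22 + 16\right) 14 = - \frac{7 \left(22 + 16\right)}{9} \cdot 14 = \left(- \frac{7}{9}\right) 38 \cdot 14 = \left(- \frac{266}{9}\right) 14 = - \frac{3724}{9}$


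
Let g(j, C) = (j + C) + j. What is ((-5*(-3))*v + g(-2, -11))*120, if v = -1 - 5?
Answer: -12600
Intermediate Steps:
g(j, C) = C + 2*j (g(j, C) = (C + j) + j = C + 2*j)
v = -6
((-5*(-3))*v + g(-2, -11))*120 = (-5*(-3)*(-6) + (-11 + 2*(-2)))*120 = (15*(-6) + (-11 - 4))*120 = (-90 - 15)*120 = -105*120 = -12600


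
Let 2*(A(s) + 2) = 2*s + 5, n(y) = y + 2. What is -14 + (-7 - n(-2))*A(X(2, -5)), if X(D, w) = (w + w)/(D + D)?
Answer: 0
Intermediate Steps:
X(D, w) = w/D (X(D, w) = (2*w)/((2*D)) = (2*w)*(1/(2*D)) = w/D)
n(y) = 2 + y
A(s) = 1/2 + s (A(s) = -2 + (2*s + 5)/2 = -2 + (5 + 2*s)/2 = -2 + (5/2 + s) = 1/2 + s)
-14 + (-7 - n(-2))*A(X(2, -5)) = -14 + (-7 - (2 - 2))*(1/2 - 5/2) = -14 + (-7 - 1*0)*(1/2 - 5*1/2) = -14 + (-7 + 0)*(1/2 - 5/2) = -14 - 7*(-2) = -14 + 14 = 0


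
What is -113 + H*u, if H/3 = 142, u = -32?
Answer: -13745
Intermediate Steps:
H = 426 (H = 3*142 = 426)
-113 + H*u = -113 + 426*(-32) = -113 - 13632 = -13745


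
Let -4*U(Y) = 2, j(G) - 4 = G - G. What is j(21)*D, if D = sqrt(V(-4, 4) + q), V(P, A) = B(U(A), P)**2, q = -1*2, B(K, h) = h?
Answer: 4*sqrt(14) ≈ 14.967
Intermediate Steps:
j(G) = 4 (j(G) = 4 + (G - G) = 4 + 0 = 4)
U(Y) = -1/2 (U(Y) = -1/4*2 = -1/2)
q = -2
V(P, A) = P**2
D = sqrt(14) (D = sqrt((-4)**2 - 2) = sqrt(16 - 2) = sqrt(14) ≈ 3.7417)
j(21)*D = 4*sqrt(14)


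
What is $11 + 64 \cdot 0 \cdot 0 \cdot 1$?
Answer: $11$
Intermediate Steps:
$11 + 64 \cdot 0 \cdot 0 \cdot 1 = 11 + 64 \cdot 0 \cdot 1 = 11 + 64 \cdot 0 = 11 + 0 = 11$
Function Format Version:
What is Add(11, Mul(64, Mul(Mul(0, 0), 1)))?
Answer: 11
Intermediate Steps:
Add(11, Mul(64, Mul(Mul(0, 0), 1))) = Add(11, Mul(64, Mul(0, 1))) = Add(11, Mul(64, 0)) = Add(11, 0) = 11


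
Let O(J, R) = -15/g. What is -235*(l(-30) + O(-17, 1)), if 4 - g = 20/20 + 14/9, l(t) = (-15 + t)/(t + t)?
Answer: 117735/52 ≈ 2264.1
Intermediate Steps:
l(t) = (-15 + t)/(2*t) (l(t) = (-15 + t)/((2*t)) = (-15 + t)*(1/(2*t)) = (-15 + t)/(2*t))
g = 13/9 (g = 4 - (20/20 + 14/9) = 4 - (20*(1/20) + 14*(⅑)) = 4 - (1 + 14/9) = 4 - 1*23/9 = 4 - 23/9 = 13/9 ≈ 1.4444)
O(J, R) = -135/13 (O(J, R) = -15/13/9 = -15*9/13 = -135/13)
-235*(l(-30) + O(-17, 1)) = -235*((½)*(-15 - 30)/(-30) - 135/13) = -235*((½)*(-1/30)*(-45) - 135/13) = -235*(¾ - 135/13) = -235*(-501/52) = 117735/52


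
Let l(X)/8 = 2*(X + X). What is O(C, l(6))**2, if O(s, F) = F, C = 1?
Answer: 36864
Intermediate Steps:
l(X) = 32*X (l(X) = 8*(2*(X + X)) = 8*(2*(2*X)) = 8*(4*X) = 32*X)
O(C, l(6))**2 = (32*6)**2 = 192**2 = 36864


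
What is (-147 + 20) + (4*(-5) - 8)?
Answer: -155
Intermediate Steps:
(-147 + 20) + (4*(-5) - 8) = -127 + (-20 - 8) = -127 - 28 = -155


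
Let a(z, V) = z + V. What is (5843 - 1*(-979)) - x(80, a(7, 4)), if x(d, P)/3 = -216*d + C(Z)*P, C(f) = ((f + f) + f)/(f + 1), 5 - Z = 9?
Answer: 58530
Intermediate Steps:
Z = -4 (Z = 5 - 1*9 = 5 - 9 = -4)
C(f) = 3*f/(1 + f) (C(f) = (2*f + f)/(1 + f) = (3*f)/(1 + f) = 3*f/(1 + f))
a(z, V) = V + z
x(d, P) = -648*d + 12*P (x(d, P) = 3*(-216*d + (3*(-4)/(1 - 4))*P) = 3*(-216*d + (3*(-4)/(-3))*P) = 3*(-216*d + (3*(-4)*(-1/3))*P) = 3*(-216*d + 4*P) = -648*d + 12*P)
(5843 - 1*(-979)) - x(80, a(7, 4)) = (5843 - 1*(-979)) - (-648*80 + 12*(4 + 7)) = (5843 + 979) - (-51840 + 12*11) = 6822 - (-51840 + 132) = 6822 - 1*(-51708) = 6822 + 51708 = 58530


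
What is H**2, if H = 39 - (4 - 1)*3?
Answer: 900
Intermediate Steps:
H = 30 (H = 39 - 3*3 = 39 - 1*9 = 39 - 9 = 30)
H**2 = 30**2 = 900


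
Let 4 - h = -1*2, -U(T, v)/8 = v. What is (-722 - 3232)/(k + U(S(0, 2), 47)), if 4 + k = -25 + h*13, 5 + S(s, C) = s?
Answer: 1318/109 ≈ 12.092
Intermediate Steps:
S(s, C) = -5 + s
U(T, v) = -8*v
h = 6 (h = 4 - (-1)*2 = 4 - 1*(-2) = 4 + 2 = 6)
k = 49 (k = -4 + (-25 + 6*13) = -4 + (-25 + 78) = -4 + 53 = 49)
(-722 - 3232)/(k + U(S(0, 2), 47)) = (-722 - 3232)/(49 - 8*47) = -3954/(49 - 376) = -3954/(-327) = -3954*(-1/327) = 1318/109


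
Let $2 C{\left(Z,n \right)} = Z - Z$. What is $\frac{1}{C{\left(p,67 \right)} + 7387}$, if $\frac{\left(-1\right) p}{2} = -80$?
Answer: $\frac{1}{7387} \approx 0.00013537$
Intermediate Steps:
$p = 160$ ($p = \left(-2\right) \left(-80\right) = 160$)
$C{\left(Z,n \right)} = 0$ ($C{\left(Z,n \right)} = \frac{Z - Z}{2} = \frac{1}{2} \cdot 0 = 0$)
$\frac{1}{C{\left(p,67 \right)} + 7387} = \frac{1}{0 + 7387} = \frac{1}{7387}$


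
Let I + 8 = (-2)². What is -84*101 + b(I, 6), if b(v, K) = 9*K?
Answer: -8430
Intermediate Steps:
I = -4 (I = -8 + (-2)² = -8 + 4 = -4)
-84*101 + b(I, 6) = -84*101 + 9*6 = -8484 + 54 = -8430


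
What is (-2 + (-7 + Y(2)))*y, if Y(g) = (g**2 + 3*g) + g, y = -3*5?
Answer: -45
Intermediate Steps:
y = -15
Y(g) = g**2 + 4*g
(-2 + (-7 + Y(2)))*y = (-2 + (-7 + 2*(4 + 2)))*(-15) = (-2 + (-7 + 2*6))*(-15) = (-2 + (-7 + 12))*(-15) = (-2 + 5)*(-15) = 3*(-15) = -45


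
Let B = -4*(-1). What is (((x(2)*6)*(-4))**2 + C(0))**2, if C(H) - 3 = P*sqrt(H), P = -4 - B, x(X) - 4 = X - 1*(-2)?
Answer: 1359175689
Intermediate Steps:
B = 4
x(X) = 6 + X (x(X) = 4 + (X - 1*(-2)) = 4 + (X + 2) = 4 + (2 + X) = 6 + X)
P = -8 (P = -4 - 1*4 = -4 - 4 = -8)
C(H) = 3 - 8*sqrt(H)
(((x(2)*6)*(-4))**2 + C(0))**2 = ((((6 + 2)*6)*(-4))**2 + (3 - 8*sqrt(0)))**2 = (((8*6)*(-4))**2 + (3 - 8*0))**2 = ((48*(-4))**2 + (3 + 0))**2 = ((-192)**2 + 3)**2 = (36864 + 3)**2 = 36867**2 = 1359175689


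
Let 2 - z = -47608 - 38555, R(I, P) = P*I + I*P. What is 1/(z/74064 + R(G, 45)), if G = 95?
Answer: 74064/633333365 ≈ 0.00011694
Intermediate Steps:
R(I, P) = 2*I*P (R(I, P) = I*P + I*P = 2*I*P)
z = 86165 (z = 2 - (-47608 - 38555) = 2 - 1*(-86163) = 2 + 86163 = 86165)
1/(z/74064 + R(G, 45)) = 1/(86165/74064 + 2*95*45) = 1/(86165*(1/74064) + 8550) = 1/(86165/74064 + 8550) = 1/(633333365/74064) = 74064/633333365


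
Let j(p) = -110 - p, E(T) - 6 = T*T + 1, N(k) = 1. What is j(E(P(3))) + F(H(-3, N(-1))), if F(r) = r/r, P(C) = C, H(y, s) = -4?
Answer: -125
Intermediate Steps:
F(r) = 1
E(T) = 7 + T² (E(T) = 6 + (T*T + 1) = 6 + (T² + 1) = 6 + (1 + T²) = 7 + T²)
j(E(P(3))) + F(H(-3, N(-1))) = (-110 - (7 + 3²)) + 1 = (-110 - (7 + 9)) + 1 = (-110 - 1*16) + 1 = (-110 - 16) + 1 = -126 + 1 = -125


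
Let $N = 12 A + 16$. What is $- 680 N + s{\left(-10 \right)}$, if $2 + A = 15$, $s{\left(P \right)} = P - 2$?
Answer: $-116972$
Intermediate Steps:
$s{\left(P \right)} = -2 + P$
$A = 13$ ($A = -2 + 15 = 13$)
$N = 172$ ($N = 12 \cdot 13 + 16 = 156 + 16 = 172$)
$- 680 N + s{\left(-10 \right)} = \left(-680\right) 172 - 12 = -116960 - 12 = -116972$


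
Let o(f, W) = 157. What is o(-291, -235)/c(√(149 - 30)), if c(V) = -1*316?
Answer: -157/316 ≈ -0.49684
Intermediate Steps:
c(V) = -316
o(-291, -235)/c(√(149 - 30)) = 157/(-316) = 157*(-1/316) = -157/316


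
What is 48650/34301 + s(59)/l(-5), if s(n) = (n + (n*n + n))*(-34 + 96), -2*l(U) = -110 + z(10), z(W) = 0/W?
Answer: 7656532288/1886555 ≈ 4058.5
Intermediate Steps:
z(W) = 0
l(U) = 55 (l(U) = -(-110 + 0)/2 = -½*(-110) = 55)
s(n) = 62*n² + 124*n (s(n) = (n + (n² + n))*62 = (n + (n + n²))*62 = (n² + 2*n)*62 = 62*n² + 124*n)
48650/34301 + s(59)/l(-5) = 48650/34301 + (62*59*(2 + 59))/55 = 48650*(1/34301) + (62*59*61)*(1/55) = 48650/34301 + 223138*(1/55) = 48650/34301 + 223138/55 = 7656532288/1886555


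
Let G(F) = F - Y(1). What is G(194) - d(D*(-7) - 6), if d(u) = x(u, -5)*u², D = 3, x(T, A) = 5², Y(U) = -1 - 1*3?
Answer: -18027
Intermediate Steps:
Y(U) = -4 (Y(U) = -1 - 3 = -4)
x(T, A) = 25
G(F) = 4 + F (G(F) = F - 1*(-4) = F + 4 = 4 + F)
d(u) = 25*u²
G(194) - d(D*(-7) - 6) = (4 + 194) - 25*(3*(-7) - 6)² = 198 - 25*(-21 - 6)² = 198 - 25*(-27)² = 198 - 25*729 = 198 - 1*18225 = 198 - 18225 = -18027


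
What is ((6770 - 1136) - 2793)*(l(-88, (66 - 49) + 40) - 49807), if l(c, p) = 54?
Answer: -141348273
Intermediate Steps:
((6770 - 1136) - 2793)*(l(-88, (66 - 49) + 40) - 49807) = ((6770 - 1136) - 2793)*(54 - 49807) = (5634 - 2793)*(-49753) = 2841*(-49753) = -141348273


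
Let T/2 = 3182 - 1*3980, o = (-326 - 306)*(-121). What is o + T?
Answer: 74876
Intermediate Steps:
o = 76472 (o = -632*(-121) = 76472)
T = -1596 (T = 2*(3182 - 1*3980) = 2*(3182 - 3980) = 2*(-798) = -1596)
o + T = 76472 - 1596 = 74876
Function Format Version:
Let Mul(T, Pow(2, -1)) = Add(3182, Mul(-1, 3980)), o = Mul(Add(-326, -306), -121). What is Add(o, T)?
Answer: 74876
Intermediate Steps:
o = 76472 (o = Mul(-632, -121) = 76472)
T = -1596 (T = Mul(2, Add(3182, Mul(-1, 3980))) = Mul(2, Add(3182, -3980)) = Mul(2, -798) = -1596)
Add(o, T) = Add(76472, -1596) = 74876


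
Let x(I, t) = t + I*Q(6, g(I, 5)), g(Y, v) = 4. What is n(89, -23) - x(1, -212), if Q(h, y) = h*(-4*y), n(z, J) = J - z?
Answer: 196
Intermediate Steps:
Q(h, y) = -4*h*y
x(I, t) = t - 96*I (x(I, t) = t + I*(-4*6*4) = t + I*(-96) = t - 96*I)
n(89, -23) - x(1, -212) = (-23 - 1*89) - (-212 - 96*1) = (-23 - 89) - (-212 - 96) = -112 - 1*(-308) = -112 + 308 = 196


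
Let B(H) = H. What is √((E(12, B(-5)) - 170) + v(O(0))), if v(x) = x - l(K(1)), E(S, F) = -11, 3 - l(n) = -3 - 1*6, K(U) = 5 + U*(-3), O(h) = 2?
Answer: I*√191 ≈ 13.82*I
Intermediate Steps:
K(U) = 5 - 3*U
l(n) = 12 (l(n) = 3 - (-3 - 1*6) = 3 - (-3 - 6) = 3 - 1*(-9) = 3 + 9 = 12)
v(x) = -12 + x (v(x) = x - 1*12 = x - 12 = -12 + x)
√((E(12, B(-5)) - 170) + v(O(0))) = √((-11 - 170) + (-12 + 2)) = √(-181 - 10) = √(-191) = I*√191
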